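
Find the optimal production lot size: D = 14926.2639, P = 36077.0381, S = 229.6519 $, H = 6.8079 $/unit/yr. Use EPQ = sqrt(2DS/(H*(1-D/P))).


1 - D/P = 1 - 0.4137 = 0.5863
H*(1-D/P) = 3.9912
2DS = 6855689.7291
EPQ = sqrt(1717681.3199) = 1310.6034

1310.6034 units


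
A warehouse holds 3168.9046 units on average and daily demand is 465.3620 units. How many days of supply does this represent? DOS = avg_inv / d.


DOS = 3168.9046 / 465.3620 = 6.8095

6.8095 days


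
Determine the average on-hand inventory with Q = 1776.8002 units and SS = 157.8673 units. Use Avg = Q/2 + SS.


Q/2 = 888.4001
Avg = 888.4001 + 157.8673 = 1046.2674

1046.2674 units


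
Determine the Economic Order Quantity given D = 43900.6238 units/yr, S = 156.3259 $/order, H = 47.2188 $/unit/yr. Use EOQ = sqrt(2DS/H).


2*D*S = 2 * 43900.6238 * 156.3259 = 13725609.0522
2*D*S/H = 290681.0222
EOQ = sqrt(290681.0222) = 539.1484

539.1484 units


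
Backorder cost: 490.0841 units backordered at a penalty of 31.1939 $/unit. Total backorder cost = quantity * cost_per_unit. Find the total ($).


Total = 490.0841 * 31.1939 = 15287.6344

15287.6344 $


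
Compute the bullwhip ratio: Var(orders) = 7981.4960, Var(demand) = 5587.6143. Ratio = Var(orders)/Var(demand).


BW = 7981.4960 / 5587.6143 = 1.4284

1.4284


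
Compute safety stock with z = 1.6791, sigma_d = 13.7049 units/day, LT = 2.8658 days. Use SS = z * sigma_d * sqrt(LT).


sqrt(LT) = sqrt(2.8658) = 1.6929
SS = 1.6791 * 13.7049 * 1.6929 = 38.9561

38.9561 units


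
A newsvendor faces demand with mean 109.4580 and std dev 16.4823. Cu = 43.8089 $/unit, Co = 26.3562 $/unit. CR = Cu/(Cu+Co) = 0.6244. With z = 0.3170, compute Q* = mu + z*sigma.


CR = Cu/(Cu+Co) = 43.8089/(43.8089+26.3562) = 0.6244
z = 0.3170
Q* = 109.4580 + 0.3170 * 16.4823 = 114.6829

114.6829 units


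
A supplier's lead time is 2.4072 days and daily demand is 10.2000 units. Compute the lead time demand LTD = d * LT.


LTD = 10.2000 * 2.4072 = 24.5534

24.5534 units


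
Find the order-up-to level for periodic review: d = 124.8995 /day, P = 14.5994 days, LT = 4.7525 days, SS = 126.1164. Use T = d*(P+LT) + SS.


P + LT = 19.3519
d*(P+LT) = 124.8995 * 19.3519 = 2417.0426
T = 2417.0426 + 126.1164 = 2543.1590

2543.1590 units


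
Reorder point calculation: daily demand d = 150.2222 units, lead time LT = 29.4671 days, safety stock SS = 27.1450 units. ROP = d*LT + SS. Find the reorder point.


d*LT = 150.2222 * 29.4671 = 4426.6126
ROP = 4426.6126 + 27.1450 = 4453.7576

4453.7576 units


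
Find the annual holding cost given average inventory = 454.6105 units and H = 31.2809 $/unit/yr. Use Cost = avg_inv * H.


Cost = 454.6105 * 31.2809 = 14220.6256

14220.6256 $/yr


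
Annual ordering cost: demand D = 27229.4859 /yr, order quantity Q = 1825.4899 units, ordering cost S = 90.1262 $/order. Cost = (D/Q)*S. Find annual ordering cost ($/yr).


Number of orders = D/Q = 14.9163
Cost = 14.9163 * 90.1262 = 1344.3460

1344.3460 $/yr


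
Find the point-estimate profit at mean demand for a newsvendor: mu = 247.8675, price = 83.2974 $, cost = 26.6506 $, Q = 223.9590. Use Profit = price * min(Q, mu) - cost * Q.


Sales at mu = min(223.9590, 247.8675) = 223.9590
Revenue = 83.2974 * 223.9590 = 18655.2024
Total cost = 26.6506 * 223.9590 = 5968.6417
Profit = 18655.2024 - 5968.6417 = 12686.5607

12686.5607 $


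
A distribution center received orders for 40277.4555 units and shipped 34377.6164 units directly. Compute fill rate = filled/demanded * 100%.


FR = 34377.6164 / 40277.4555 * 100 = 85.3520

85.3520%


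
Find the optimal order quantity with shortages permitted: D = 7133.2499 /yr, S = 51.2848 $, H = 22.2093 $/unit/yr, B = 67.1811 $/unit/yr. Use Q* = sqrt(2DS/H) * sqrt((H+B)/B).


sqrt(2DS/H) = 181.5038
sqrt((H+B)/B) = 1.1535
Q* = 181.5038 * 1.1535 = 209.3666

209.3666 units


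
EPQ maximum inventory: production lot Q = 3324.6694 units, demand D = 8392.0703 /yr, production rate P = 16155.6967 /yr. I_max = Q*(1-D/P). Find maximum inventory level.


D/P = 0.5194
1 - D/P = 0.4806
I_max = 3324.6694 * 0.4806 = 1597.6712

1597.6712 units


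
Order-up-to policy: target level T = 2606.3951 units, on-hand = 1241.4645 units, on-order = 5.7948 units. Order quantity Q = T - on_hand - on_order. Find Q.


Inventory position = OH + OO = 1241.4645 + 5.7948 = 1247.2593
Q = 2606.3951 - 1247.2593 = 1359.1358

1359.1358 units


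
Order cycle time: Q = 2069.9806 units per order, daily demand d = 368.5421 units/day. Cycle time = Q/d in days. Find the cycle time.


Cycle = 2069.9806 / 368.5421 = 5.6167

5.6167 days


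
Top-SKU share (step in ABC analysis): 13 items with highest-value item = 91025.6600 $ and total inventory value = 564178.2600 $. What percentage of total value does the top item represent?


Top item = 91025.6600
Total = 564178.2600
Percentage = 91025.6600 / 564178.2600 * 100 = 16.1342

16.1342%


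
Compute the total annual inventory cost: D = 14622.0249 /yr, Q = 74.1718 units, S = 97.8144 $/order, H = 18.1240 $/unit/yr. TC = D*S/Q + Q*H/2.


Ordering cost = D*S/Q = 19282.8621
Holding cost = Q*H/2 = 672.1449
TC = 19282.8621 + 672.1449 = 19955.0070

19955.0070 $/yr


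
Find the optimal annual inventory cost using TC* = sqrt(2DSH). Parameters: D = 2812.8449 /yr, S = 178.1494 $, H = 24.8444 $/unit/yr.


2*D*S*H = 24899387.1778
TC* = sqrt(24899387.1778) = 4989.9286

4989.9286 $/yr


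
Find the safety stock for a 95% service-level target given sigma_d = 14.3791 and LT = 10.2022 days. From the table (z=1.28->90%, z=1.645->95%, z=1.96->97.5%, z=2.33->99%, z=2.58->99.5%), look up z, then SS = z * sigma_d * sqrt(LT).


From the table, SL = 95% corresponds to z = 1.645
sqrt(LT) = sqrt(10.2022) = 3.1941
SS = 1.645 * 14.3791 * 3.1941 = 75.5517

75.5517 units


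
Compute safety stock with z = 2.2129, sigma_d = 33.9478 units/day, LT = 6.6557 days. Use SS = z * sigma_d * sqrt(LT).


sqrt(LT) = sqrt(6.6557) = 2.5799
SS = 2.2129 * 33.9478 * 2.5799 = 193.8074

193.8074 units


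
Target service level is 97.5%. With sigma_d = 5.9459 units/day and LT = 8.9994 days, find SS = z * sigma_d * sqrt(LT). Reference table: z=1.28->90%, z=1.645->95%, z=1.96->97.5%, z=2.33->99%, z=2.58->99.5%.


From the table, SL = 97.5% corresponds to z = 1.96
sqrt(LT) = sqrt(8.9994) = 2.9999
SS = 1.96 * 5.9459 * 2.9999 = 34.9607

34.9607 units


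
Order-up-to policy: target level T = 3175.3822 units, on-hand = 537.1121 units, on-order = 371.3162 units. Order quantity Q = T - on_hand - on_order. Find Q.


Inventory position = OH + OO = 537.1121 + 371.3162 = 908.4283
Q = 3175.3822 - 908.4283 = 2266.9539

2266.9539 units


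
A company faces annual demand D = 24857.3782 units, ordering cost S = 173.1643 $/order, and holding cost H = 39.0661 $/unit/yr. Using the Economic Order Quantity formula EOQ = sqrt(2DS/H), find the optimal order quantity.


2*D*S = 2 * 24857.3782 * 173.1643 = 8608820.9917
2*D*S/H = 220365.5085
EOQ = sqrt(220365.5085) = 469.4310

469.4310 units


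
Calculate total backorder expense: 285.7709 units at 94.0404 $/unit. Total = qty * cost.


Total = 285.7709 * 94.0404 = 26874.0097

26874.0097 $


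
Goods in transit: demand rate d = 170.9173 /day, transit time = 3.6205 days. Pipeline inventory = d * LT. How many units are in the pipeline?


Pipeline = 170.9173 * 3.6205 = 618.8061

618.8061 units


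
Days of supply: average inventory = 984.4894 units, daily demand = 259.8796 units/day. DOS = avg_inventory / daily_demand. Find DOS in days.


DOS = 984.4894 / 259.8796 = 3.7883

3.7883 days


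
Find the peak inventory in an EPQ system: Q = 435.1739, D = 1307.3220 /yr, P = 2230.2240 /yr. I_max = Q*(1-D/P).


D/P = 0.5862
1 - D/P = 0.4138
I_max = 435.1739 * 0.4138 = 180.0818

180.0818 units


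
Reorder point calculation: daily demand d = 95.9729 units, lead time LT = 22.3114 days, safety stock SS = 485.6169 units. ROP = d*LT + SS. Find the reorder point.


d*LT = 95.9729 * 22.3114 = 2141.2898
ROP = 2141.2898 + 485.6169 = 2626.9067

2626.9067 units


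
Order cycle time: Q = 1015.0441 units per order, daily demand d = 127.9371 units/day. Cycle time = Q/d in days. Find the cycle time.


Cycle = 1015.0441 / 127.9371 = 7.9339

7.9339 days


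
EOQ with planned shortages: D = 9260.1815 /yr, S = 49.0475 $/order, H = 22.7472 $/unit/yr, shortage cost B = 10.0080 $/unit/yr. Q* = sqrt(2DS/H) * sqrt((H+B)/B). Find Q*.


sqrt(2DS/H) = 199.8339
sqrt((H+B)/B) = 1.8091
Q* = 199.8339 * 1.8091 = 361.5228

361.5228 units


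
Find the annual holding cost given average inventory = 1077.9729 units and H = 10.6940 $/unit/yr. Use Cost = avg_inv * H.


Cost = 1077.9729 * 10.6940 = 11527.8422

11527.8422 $/yr


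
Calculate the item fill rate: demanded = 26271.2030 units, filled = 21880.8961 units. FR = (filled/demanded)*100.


FR = 21880.8961 / 26271.2030 * 100 = 83.2885

83.2885%


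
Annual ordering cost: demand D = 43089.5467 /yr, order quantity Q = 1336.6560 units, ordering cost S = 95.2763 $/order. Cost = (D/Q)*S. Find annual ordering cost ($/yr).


Number of orders = D/Q = 32.2368
Cost = 32.2368 * 95.2763 = 3071.4055

3071.4055 $/yr


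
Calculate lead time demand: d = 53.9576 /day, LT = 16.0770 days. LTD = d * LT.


LTD = 53.9576 * 16.0770 = 867.4763

867.4763 units


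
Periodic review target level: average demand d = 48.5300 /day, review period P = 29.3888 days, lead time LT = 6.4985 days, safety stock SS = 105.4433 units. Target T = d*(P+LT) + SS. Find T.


P + LT = 35.8873
d*(P+LT) = 48.5300 * 35.8873 = 1741.6107
T = 1741.6107 + 105.4433 = 1847.0540

1847.0540 units


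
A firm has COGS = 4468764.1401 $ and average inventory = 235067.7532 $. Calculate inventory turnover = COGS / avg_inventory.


Turnover = 4468764.1401 / 235067.7532 = 19.0105

19.0105


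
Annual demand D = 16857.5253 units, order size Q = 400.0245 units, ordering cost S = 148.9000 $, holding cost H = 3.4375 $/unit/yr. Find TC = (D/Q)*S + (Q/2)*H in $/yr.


Ordering cost = D*S/Q = 6274.8295
Holding cost = Q*H/2 = 687.5421
TC = 6274.8295 + 687.5421 = 6962.3716

6962.3716 $/yr


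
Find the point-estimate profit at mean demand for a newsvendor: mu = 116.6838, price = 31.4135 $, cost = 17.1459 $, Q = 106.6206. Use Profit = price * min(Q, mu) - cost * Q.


Sales at mu = min(106.6206, 116.6838) = 106.6206
Revenue = 31.4135 * 106.6206 = 3349.3262
Total cost = 17.1459 * 106.6206 = 1828.1061
Profit = 3349.3262 - 1828.1061 = 1521.2201

1521.2201 $


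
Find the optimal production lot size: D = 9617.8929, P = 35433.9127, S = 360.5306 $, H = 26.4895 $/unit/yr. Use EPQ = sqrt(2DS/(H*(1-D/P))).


1 - D/P = 1 - 0.2714 = 0.7286
H*(1-D/P) = 19.2994
2DS = 6935089.3959
EPQ = sqrt(359342.1220) = 599.4515

599.4515 units


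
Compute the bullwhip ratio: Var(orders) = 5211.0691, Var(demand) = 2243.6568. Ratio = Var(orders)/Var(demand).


BW = 5211.0691 / 2243.6568 = 2.3226

2.3226


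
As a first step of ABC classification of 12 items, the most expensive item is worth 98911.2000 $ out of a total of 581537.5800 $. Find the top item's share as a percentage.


Top item = 98911.2000
Total = 581537.5800
Percentage = 98911.2000 / 581537.5800 * 100 = 17.0086

17.0086%


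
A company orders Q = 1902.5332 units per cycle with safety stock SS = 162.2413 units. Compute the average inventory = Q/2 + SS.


Q/2 = 951.2666
Avg = 951.2666 + 162.2413 = 1113.5079

1113.5079 units


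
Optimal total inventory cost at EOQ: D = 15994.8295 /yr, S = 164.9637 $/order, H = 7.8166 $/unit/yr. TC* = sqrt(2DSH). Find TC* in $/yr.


2*D*S*H = 41249233.9806
TC* = sqrt(41249233.9806) = 6422.5567

6422.5567 $/yr


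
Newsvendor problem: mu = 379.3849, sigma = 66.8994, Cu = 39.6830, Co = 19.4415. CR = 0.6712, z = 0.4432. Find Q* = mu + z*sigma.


CR = Cu/(Cu+Co) = 39.6830/(39.6830+19.4415) = 0.6712
z = 0.4432
Q* = 379.3849 + 0.4432 * 66.8994 = 409.0347

409.0347 units


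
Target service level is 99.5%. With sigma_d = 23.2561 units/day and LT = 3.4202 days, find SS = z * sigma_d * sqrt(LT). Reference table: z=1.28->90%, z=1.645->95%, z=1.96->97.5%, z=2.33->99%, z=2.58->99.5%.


From the table, SL = 99.5% corresponds to z = 2.58
sqrt(LT) = sqrt(3.4202) = 1.8494
SS = 2.58 * 23.2561 * 1.8494 = 110.9641

110.9641 units


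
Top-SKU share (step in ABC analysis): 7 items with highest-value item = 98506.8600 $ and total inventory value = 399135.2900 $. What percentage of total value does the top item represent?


Top item = 98506.8600
Total = 399135.2900
Percentage = 98506.8600 / 399135.2900 * 100 = 24.6801

24.6801%


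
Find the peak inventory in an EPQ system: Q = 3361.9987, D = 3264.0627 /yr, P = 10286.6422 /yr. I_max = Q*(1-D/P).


D/P = 0.3173
1 - D/P = 0.6827
I_max = 3361.9987 * 0.6827 = 2295.2002

2295.2002 units


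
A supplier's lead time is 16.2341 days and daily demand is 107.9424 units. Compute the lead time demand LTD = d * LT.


LTD = 107.9424 * 16.2341 = 1752.3477

1752.3477 units


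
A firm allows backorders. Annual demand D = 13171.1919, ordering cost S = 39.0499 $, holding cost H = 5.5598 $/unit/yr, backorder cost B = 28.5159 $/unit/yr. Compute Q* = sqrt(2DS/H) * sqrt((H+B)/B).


sqrt(2DS/H) = 430.1381
sqrt((H+B)/B) = 1.0931
Q* = 430.1381 * 1.0931 = 470.2045

470.2045 units


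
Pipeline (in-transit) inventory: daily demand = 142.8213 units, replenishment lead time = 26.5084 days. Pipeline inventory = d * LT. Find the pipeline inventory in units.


Pipeline = 142.8213 * 26.5084 = 3785.9641

3785.9641 units


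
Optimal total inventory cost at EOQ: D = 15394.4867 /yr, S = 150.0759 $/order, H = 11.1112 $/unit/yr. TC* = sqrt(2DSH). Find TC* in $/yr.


2*D*S*H = 51341331.7616
TC* = sqrt(51341331.7616) = 7165.2866

7165.2866 $/yr


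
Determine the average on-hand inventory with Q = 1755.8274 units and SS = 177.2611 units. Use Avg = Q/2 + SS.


Q/2 = 877.9137
Avg = 877.9137 + 177.2611 = 1055.1748

1055.1748 units


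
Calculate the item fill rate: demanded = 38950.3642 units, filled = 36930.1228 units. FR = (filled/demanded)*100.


FR = 36930.1228 / 38950.3642 * 100 = 94.8133

94.8133%


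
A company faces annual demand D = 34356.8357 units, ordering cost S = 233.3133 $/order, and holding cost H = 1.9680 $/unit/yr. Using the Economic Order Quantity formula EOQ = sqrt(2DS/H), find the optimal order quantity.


2*D*S = 2 * 34356.8357 * 233.3133 = 16031813.4294
2*D*S/H = 8146246.6613
EOQ = sqrt(8146246.6613) = 2854.1630

2854.1630 units


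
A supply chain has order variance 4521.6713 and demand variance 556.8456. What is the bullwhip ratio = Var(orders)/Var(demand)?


BW = 4521.6713 / 556.8456 = 8.1202

8.1202


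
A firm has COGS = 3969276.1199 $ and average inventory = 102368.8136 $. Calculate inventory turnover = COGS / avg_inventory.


Turnover = 3969276.1199 / 102368.8136 = 38.7743

38.7743


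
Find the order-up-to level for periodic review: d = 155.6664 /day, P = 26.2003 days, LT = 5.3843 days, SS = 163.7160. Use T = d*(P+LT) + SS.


P + LT = 31.5846
d*(P+LT) = 155.6664 * 31.5846 = 4916.6610
T = 4916.6610 + 163.7160 = 5080.3770

5080.3770 units


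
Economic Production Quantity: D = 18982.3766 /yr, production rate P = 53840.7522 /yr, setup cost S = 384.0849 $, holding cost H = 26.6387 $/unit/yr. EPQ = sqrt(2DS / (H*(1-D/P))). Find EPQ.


1 - D/P = 1 - 0.3526 = 0.6474
H*(1-D/P) = 17.2468
2DS = 14581688.4363
EPQ = sqrt(845471.0885) = 919.4950

919.4950 units


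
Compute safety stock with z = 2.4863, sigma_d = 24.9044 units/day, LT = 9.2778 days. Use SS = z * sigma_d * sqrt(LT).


sqrt(LT) = sqrt(9.2778) = 3.0459
SS = 2.4863 * 24.9044 * 3.0459 = 188.6045

188.6045 units


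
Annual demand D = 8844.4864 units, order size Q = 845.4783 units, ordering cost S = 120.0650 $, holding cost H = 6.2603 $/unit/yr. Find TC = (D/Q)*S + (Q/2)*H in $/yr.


Ordering cost = D*S/Q = 1255.9911
Holding cost = Q*H/2 = 2646.4739
TC = 1255.9911 + 2646.4739 = 3902.4650

3902.4650 $/yr


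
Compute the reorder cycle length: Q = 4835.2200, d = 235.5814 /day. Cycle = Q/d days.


Cycle = 4835.2200 / 235.5814 = 20.5246

20.5246 days


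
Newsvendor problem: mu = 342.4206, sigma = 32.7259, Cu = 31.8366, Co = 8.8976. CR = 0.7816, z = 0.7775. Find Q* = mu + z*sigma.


CR = Cu/(Cu+Co) = 31.8366/(31.8366+8.8976) = 0.7816
z = 0.7775
Q* = 342.4206 + 0.7775 * 32.7259 = 367.8650

367.8650 units


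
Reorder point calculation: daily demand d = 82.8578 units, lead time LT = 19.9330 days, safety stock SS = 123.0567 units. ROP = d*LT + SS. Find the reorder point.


d*LT = 82.8578 * 19.9330 = 1651.6045
ROP = 1651.6045 + 123.0567 = 1774.6612

1774.6612 units


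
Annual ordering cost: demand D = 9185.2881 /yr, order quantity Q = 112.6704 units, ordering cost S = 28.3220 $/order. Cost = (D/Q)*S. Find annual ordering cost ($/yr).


Number of orders = D/Q = 81.5235
Cost = 81.5235 * 28.3220 = 2308.9093

2308.9093 $/yr


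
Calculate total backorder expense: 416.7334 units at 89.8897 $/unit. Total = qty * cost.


Total = 416.7334 * 89.8897 = 37460.0403

37460.0403 $


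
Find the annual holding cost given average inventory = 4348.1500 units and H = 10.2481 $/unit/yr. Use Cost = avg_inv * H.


Cost = 4348.1500 * 10.2481 = 44560.2760

44560.2760 $/yr


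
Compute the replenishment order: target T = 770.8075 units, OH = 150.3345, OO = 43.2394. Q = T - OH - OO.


Inventory position = OH + OO = 150.3345 + 43.2394 = 193.5739
Q = 770.8075 - 193.5739 = 577.2336

577.2336 units


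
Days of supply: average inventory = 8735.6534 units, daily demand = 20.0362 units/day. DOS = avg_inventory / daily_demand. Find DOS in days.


DOS = 8735.6534 / 20.0362 = 435.9935

435.9935 days


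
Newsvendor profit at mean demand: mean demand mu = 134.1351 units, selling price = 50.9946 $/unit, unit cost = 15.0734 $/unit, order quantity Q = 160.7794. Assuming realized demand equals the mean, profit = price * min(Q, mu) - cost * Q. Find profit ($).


Sales at mu = min(160.7794, 134.1351) = 134.1351
Revenue = 50.9946 * 134.1351 = 6840.1658
Total cost = 15.0734 * 160.7794 = 2423.4922
Profit = 6840.1658 - 2423.4922 = 4416.6736

4416.6736 $


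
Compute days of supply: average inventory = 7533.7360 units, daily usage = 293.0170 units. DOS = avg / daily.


DOS = 7533.7360 / 293.0170 = 25.7109

25.7109 days


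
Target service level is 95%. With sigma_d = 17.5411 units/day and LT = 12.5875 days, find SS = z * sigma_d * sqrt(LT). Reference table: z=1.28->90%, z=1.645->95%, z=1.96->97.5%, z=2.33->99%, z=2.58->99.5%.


From the table, SL = 95% corresponds to z = 1.645
sqrt(LT) = sqrt(12.5875) = 3.5479
SS = 1.645 * 17.5411 * 3.5479 = 102.3747

102.3747 units


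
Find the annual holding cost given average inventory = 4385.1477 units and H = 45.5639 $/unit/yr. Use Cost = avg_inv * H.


Cost = 4385.1477 * 45.5639 = 199804.4313

199804.4313 $/yr


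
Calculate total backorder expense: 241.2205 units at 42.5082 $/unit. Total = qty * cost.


Total = 241.2205 * 42.5082 = 10253.8493

10253.8493 $


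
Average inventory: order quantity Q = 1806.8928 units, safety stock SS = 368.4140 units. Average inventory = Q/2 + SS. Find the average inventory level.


Q/2 = 903.4464
Avg = 903.4464 + 368.4140 = 1271.8604

1271.8604 units


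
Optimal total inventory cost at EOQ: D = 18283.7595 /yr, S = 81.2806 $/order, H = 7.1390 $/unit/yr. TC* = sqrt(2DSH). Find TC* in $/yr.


2*D*S*H = 21218749.1478
TC* = sqrt(21218749.1478) = 4606.3814

4606.3814 $/yr


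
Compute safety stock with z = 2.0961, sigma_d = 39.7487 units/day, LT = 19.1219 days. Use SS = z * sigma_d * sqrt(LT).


sqrt(LT) = sqrt(19.1219) = 4.3729
SS = 2.0961 * 39.7487 * 4.3729 = 364.3346

364.3346 units


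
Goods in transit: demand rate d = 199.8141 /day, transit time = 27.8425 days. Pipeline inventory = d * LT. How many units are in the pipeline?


Pipeline = 199.8141 * 27.8425 = 5563.3241

5563.3241 units


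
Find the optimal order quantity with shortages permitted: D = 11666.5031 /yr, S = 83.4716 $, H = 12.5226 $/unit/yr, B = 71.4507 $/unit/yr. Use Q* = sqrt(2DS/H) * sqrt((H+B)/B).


sqrt(2DS/H) = 394.3733
sqrt((H+B)/B) = 1.0841
Q* = 394.3733 * 1.0841 = 427.5381

427.5381 units


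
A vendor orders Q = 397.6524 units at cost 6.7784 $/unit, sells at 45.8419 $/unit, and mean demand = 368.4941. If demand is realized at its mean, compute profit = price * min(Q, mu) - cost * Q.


Sales at mu = min(397.6524, 368.4941) = 368.4941
Revenue = 45.8419 * 368.4941 = 16892.4697
Total cost = 6.7784 * 397.6524 = 2695.4470
Profit = 16892.4697 - 2695.4470 = 14197.0227

14197.0227 $


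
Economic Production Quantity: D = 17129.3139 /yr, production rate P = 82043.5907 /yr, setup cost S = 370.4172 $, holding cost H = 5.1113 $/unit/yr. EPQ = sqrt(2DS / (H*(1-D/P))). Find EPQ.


1 - D/P = 1 - 0.2088 = 0.7912
H*(1-D/P) = 4.0441
2DS = 12689984.9855
EPQ = sqrt(3137864.4041) = 1771.4018

1771.4018 units


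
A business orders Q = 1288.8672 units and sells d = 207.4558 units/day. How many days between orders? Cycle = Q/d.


Cycle = 1288.8672 / 207.4558 = 6.2127

6.2127 days


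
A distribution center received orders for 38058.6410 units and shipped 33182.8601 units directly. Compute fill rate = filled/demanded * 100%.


FR = 33182.8601 / 38058.6410 * 100 = 87.1888

87.1888%


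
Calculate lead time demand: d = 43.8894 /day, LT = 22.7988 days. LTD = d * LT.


LTD = 43.8894 * 22.7988 = 1000.6257

1000.6257 units


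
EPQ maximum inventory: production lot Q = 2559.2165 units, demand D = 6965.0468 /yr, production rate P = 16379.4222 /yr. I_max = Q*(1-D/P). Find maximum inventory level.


D/P = 0.4252
1 - D/P = 0.5748
I_max = 2559.2165 * 0.5748 = 1470.9569

1470.9569 units


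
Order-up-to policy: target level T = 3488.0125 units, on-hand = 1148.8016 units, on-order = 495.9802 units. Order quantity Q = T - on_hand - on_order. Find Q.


Inventory position = OH + OO = 1148.8016 + 495.9802 = 1644.7818
Q = 3488.0125 - 1644.7818 = 1843.2307

1843.2307 units


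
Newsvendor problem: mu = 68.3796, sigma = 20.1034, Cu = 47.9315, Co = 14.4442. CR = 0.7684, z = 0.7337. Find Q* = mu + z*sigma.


CR = Cu/(Cu+Co) = 47.9315/(47.9315+14.4442) = 0.7684
z = 0.7337
Q* = 68.3796 + 0.7337 * 20.1034 = 83.1295

83.1295 units


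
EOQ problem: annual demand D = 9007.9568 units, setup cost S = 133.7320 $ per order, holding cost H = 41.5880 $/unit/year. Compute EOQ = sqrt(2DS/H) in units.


2*D*S = 2 * 9007.9568 * 133.7320 = 2409304.1576
2*D*S/H = 57932.6767
EOQ = sqrt(57932.6767) = 240.6921

240.6921 units


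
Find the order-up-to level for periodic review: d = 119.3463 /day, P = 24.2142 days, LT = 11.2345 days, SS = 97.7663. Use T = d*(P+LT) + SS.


P + LT = 35.4487
d*(P+LT) = 119.3463 * 35.4487 = 4230.6712
T = 4230.6712 + 97.7663 = 4328.4375

4328.4375 units


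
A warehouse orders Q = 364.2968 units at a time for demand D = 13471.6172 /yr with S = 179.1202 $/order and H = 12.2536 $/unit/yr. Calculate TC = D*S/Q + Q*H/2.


Ordering cost = D*S/Q = 6623.8264
Holding cost = Q*H/2 = 2231.9736
TC = 6623.8264 + 2231.9736 = 8855.8001

8855.8001 $/yr


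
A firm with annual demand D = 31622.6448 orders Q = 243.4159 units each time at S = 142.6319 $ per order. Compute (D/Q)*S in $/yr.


Number of orders = D/Q = 129.9120
Cost = 129.9120 * 142.6319 = 18529.5945

18529.5945 $/yr


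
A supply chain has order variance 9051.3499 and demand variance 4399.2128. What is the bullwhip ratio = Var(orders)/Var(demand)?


BW = 9051.3499 / 4399.2128 = 2.0575

2.0575


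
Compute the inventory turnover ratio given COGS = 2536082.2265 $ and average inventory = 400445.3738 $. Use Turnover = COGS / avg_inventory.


Turnover = 2536082.2265 / 400445.3738 = 6.3332

6.3332


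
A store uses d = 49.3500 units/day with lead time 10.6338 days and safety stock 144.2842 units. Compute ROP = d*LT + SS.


d*LT = 49.3500 * 10.6338 = 524.7780
ROP = 524.7780 + 144.2842 = 669.0622

669.0622 units


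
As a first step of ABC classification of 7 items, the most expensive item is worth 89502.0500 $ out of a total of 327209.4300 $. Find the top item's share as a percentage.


Top item = 89502.0500
Total = 327209.4300
Percentage = 89502.0500 / 327209.4300 * 100 = 27.3531

27.3531%


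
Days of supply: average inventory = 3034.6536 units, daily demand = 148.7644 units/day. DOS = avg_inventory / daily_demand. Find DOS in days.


DOS = 3034.6536 / 148.7644 = 20.3991

20.3991 days


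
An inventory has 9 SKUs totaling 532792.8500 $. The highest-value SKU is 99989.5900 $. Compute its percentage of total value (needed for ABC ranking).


Top item = 99989.5900
Total = 532792.8500
Percentage = 99989.5900 / 532792.8500 * 100 = 18.7671

18.7671%


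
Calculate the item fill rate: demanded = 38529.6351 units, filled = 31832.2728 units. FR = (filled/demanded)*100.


FR = 31832.2728 / 38529.6351 * 100 = 82.6176

82.6176%


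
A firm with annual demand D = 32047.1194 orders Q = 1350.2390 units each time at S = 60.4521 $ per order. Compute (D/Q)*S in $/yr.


Number of orders = D/Q = 23.7344
Cost = 23.7344 * 60.4521 = 1434.7946

1434.7946 $/yr


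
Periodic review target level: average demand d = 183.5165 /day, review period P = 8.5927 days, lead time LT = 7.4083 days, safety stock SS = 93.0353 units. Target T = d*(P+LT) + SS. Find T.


P + LT = 16.0010
d*(P+LT) = 183.5165 * 16.0010 = 2936.4475
T = 2936.4475 + 93.0353 = 3029.4828

3029.4828 units


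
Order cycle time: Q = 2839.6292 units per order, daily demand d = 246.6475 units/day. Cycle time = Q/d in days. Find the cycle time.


Cycle = 2839.6292 / 246.6475 = 11.5129

11.5129 days


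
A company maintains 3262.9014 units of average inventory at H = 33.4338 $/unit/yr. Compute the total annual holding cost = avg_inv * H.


Cost = 3262.9014 * 33.4338 = 109091.1928

109091.1928 $/yr


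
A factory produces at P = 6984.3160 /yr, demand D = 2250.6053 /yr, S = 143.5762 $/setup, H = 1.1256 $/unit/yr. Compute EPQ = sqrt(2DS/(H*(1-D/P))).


1 - D/P = 1 - 0.3222 = 0.6778
H*(1-D/P) = 0.7629
2DS = 646266.7133
EPQ = sqrt(847129.6278) = 920.3965

920.3965 units


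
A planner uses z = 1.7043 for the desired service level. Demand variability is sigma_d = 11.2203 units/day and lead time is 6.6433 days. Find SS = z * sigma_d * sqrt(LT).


sqrt(LT) = sqrt(6.6433) = 2.5775
SS = 1.7043 * 11.2203 * 2.5775 = 49.2881

49.2881 units


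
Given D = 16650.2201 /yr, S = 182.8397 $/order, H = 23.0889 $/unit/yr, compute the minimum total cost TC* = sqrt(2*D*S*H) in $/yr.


2*D*S*H = 140580057.7267
TC* = sqrt(140580057.7267) = 11856.6461

11856.6461 $/yr


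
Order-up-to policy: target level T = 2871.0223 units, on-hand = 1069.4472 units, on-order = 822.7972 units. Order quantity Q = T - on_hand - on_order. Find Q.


Inventory position = OH + OO = 1069.4472 + 822.7972 = 1892.2444
Q = 2871.0223 - 1892.2444 = 978.7779

978.7779 units


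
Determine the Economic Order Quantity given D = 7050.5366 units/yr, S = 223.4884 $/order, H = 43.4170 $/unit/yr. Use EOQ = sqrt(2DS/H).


2*D*S = 2 * 7050.5366 * 223.4884 = 3151426.2878
2*D*S/H = 72585.0770
EOQ = sqrt(72585.0770) = 269.4162

269.4162 units


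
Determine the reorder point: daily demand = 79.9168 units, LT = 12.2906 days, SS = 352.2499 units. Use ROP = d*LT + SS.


d*LT = 79.9168 * 12.2906 = 982.2254
ROP = 982.2254 + 352.2499 = 1334.4753

1334.4753 units


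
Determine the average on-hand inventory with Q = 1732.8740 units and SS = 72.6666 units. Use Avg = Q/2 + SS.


Q/2 = 866.4370
Avg = 866.4370 + 72.6666 = 939.1036

939.1036 units


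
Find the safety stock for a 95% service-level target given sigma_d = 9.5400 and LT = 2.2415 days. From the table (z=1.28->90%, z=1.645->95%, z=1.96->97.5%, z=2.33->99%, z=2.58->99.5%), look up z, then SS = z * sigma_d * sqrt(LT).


From the table, SL = 95% corresponds to z = 1.645
sqrt(LT) = sqrt(2.2415) = 1.4972
SS = 1.645 * 9.5400 * 1.4972 = 23.4954

23.4954 units


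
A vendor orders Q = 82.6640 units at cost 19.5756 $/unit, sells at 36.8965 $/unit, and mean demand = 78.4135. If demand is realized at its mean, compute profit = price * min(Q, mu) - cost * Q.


Sales at mu = min(82.6640, 78.4135) = 78.4135
Revenue = 36.8965 * 78.4135 = 2893.1837
Total cost = 19.5756 * 82.6640 = 1618.1974
Profit = 2893.1837 - 1618.1974 = 1274.9863

1274.9863 $


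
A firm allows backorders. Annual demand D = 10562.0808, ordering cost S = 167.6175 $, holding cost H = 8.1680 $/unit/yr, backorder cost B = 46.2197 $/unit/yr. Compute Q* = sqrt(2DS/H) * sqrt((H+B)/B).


sqrt(2DS/H) = 658.4026
sqrt((H+B)/B) = 1.0848
Q* = 658.4026 * 1.0848 = 714.2140

714.2140 units


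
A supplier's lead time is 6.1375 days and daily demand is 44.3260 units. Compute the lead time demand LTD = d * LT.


LTD = 44.3260 * 6.1375 = 272.0508

272.0508 units


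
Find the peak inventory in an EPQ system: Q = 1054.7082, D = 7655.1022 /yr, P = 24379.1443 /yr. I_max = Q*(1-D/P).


D/P = 0.3140
1 - D/P = 0.6860
I_max = 1054.7082 * 0.6860 = 723.5276

723.5276 units


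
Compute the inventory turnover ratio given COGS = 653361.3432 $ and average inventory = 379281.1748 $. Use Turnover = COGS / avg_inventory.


Turnover = 653361.3432 / 379281.1748 = 1.7226

1.7226


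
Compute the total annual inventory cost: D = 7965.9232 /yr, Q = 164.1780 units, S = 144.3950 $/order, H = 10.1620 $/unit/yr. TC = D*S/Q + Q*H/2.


Ordering cost = D*S/Q = 7006.0512
Holding cost = Q*H/2 = 834.1884
TC = 7006.0512 + 834.1884 = 7840.2397

7840.2397 $/yr


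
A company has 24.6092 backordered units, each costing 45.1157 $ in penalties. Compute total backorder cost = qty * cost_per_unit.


Total = 24.6092 * 45.1157 = 1110.2613

1110.2613 $


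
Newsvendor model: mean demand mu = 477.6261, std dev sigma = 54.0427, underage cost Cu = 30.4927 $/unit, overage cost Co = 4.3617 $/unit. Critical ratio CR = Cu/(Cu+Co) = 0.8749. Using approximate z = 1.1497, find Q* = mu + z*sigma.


CR = Cu/(Cu+Co) = 30.4927/(30.4927+4.3617) = 0.8749
z = 1.1497
Q* = 477.6261 + 1.1497 * 54.0427 = 539.7590

539.7590 units


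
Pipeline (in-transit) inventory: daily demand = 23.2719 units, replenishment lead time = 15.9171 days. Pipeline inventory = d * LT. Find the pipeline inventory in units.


Pipeline = 23.2719 * 15.9171 = 370.4212

370.4212 units


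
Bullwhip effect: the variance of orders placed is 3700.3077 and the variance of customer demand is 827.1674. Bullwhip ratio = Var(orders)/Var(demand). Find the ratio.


BW = 3700.3077 / 827.1674 = 4.4735

4.4735


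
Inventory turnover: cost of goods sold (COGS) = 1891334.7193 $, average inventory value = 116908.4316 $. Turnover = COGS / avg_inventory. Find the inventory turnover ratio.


Turnover = 1891334.7193 / 116908.4316 = 16.1779

16.1779


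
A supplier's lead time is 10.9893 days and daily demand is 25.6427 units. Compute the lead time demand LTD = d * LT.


LTD = 25.6427 * 10.9893 = 281.7953

281.7953 units


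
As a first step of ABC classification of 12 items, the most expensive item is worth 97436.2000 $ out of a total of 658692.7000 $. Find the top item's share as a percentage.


Top item = 97436.2000
Total = 658692.7000
Percentage = 97436.2000 / 658692.7000 * 100 = 14.7924

14.7924%


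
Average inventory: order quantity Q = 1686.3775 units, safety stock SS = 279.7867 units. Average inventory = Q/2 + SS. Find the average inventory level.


Q/2 = 843.1888
Avg = 843.1888 + 279.7867 = 1122.9754

1122.9754 units


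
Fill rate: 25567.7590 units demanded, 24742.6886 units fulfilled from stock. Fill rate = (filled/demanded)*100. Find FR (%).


FR = 24742.6886 / 25567.7590 * 100 = 96.7730

96.7730%


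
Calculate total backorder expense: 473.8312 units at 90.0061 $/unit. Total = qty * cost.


Total = 473.8312 * 90.0061 = 42647.6984

42647.6984 $


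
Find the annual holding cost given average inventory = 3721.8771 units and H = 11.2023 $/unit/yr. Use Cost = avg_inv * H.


Cost = 3721.8771 * 11.2023 = 41693.5838

41693.5838 $/yr


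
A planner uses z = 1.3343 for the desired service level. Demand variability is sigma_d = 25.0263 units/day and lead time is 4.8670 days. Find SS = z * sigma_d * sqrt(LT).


sqrt(LT) = sqrt(4.8670) = 2.2061
SS = 1.3343 * 25.0263 * 2.2061 = 73.6683

73.6683 units


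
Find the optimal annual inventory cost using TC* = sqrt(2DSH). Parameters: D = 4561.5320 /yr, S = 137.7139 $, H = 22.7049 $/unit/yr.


2*D*S*H = 28525817.0473
TC* = sqrt(28525817.0473) = 5340.9566

5340.9566 $/yr


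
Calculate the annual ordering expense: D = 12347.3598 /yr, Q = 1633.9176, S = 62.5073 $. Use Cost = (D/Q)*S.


Number of orders = D/Q = 7.5569
Cost = 7.5569 * 62.5073 = 472.3617

472.3617 $/yr


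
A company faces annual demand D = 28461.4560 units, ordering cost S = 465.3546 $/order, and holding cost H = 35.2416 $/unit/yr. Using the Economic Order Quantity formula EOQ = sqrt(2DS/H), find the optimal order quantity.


2*D*S = 2 * 28461.4560 * 465.3546 = 26489338.9446
2*D*S/H = 751649.7249
EOQ = sqrt(751649.7249) = 866.9773

866.9773 units


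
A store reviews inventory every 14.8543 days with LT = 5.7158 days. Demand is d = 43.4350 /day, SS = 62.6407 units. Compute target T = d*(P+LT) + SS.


P + LT = 20.5701
d*(P+LT) = 43.4350 * 20.5701 = 893.4623
T = 893.4623 + 62.6407 = 956.1030

956.1030 units


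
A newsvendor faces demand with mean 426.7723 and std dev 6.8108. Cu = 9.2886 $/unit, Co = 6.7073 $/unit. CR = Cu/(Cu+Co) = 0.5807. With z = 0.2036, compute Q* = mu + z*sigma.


CR = Cu/(Cu+Co) = 9.2886/(9.2886+6.7073) = 0.5807
z = 0.2036
Q* = 426.7723 + 0.2036 * 6.8108 = 428.1590

428.1590 units


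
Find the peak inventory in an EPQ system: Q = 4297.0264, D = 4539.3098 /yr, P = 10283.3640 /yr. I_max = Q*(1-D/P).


D/P = 0.4414
1 - D/P = 0.5586
I_max = 4297.0264 * 0.5586 = 2400.2216

2400.2216 units


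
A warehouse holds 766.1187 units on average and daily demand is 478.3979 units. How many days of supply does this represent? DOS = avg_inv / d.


DOS = 766.1187 / 478.3979 = 1.6014

1.6014 days


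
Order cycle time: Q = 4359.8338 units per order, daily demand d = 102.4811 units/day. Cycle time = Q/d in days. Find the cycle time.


Cycle = 4359.8338 / 102.4811 = 42.5428

42.5428 days


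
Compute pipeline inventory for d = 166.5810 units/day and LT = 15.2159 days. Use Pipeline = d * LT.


Pipeline = 166.5810 * 15.2159 = 2534.6798

2534.6798 units


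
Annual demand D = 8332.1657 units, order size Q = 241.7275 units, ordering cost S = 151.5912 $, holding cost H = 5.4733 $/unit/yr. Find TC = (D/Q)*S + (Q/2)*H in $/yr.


Ordering cost = D*S/Q = 5225.2350
Holding cost = Q*H/2 = 661.5236
TC = 5225.2350 + 661.5236 = 5886.7586

5886.7586 $/yr


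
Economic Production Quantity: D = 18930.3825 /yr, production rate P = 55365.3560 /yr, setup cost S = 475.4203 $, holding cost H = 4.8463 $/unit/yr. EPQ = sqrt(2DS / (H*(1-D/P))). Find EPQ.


1 - D/P = 1 - 0.3419 = 0.6581
H*(1-D/P) = 3.1893
2DS = 17999776.2545
EPQ = sqrt(5643862.8395) = 2375.6816

2375.6816 units


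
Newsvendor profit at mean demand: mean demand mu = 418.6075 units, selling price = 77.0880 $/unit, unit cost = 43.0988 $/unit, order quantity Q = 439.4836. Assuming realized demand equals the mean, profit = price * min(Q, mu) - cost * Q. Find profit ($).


Sales at mu = min(439.4836, 418.6075) = 418.6075
Revenue = 77.0880 * 418.6075 = 32269.6150
Total cost = 43.0988 * 439.4836 = 18941.2158
Profit = 32269.6150 - 18941.2158 = 13328.3992

13328.3992 $


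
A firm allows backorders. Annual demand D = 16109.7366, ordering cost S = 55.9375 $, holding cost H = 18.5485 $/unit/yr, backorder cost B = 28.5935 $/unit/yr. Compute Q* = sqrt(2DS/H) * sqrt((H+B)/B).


sqrt(2DS/H) = 311.7140
sqrt((H+B)/B) = 1.2840
Q* = 311.7140 * 1.2840 = 400.2457

400.2457 units


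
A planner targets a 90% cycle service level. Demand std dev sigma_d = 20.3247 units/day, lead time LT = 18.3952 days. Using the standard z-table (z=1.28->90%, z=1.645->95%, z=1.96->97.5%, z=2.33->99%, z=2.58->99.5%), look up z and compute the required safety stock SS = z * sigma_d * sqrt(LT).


From the table, SL = 90% corresponds to z = 1.28
sqrt(LT) = sqrt(18.3952) = 4.2890
SS = 1.28 * 20.3247 * 4.2890 = 111.5800

111.5800 units


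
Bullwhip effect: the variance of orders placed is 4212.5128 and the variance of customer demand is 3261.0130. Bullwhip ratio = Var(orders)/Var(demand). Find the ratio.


BW = 4212.5128 / 3261.0130 = 1.2918

1.2918


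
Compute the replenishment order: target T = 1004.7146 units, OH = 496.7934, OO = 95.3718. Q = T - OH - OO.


Inventory position = OH + OO = 496.7934 + 95.3718 = 592.1652
Q = 1004.7146 - 592.1652 = 412.5494

412.5494 units


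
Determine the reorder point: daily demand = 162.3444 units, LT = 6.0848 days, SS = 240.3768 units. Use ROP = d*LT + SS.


d*LT = 162.3444 * 6.0848 = 987.8332
ROP = 987.8332 + 240.3768 = 1228.2100

1228.2100 units


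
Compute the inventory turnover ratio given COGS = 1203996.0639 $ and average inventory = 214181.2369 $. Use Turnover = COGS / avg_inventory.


Turnover = 1203996.0639 / 214181.2369 = 5.6214

5.6214


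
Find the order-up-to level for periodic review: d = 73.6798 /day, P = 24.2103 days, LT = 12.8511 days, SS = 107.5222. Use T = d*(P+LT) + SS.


P + LT = 37.0614
d*(P+LT) = 73.6798 * 37.0614 = 2730.6765
T = 2730.6765 + 107.5222 = 2838.1987

2838.1987 units


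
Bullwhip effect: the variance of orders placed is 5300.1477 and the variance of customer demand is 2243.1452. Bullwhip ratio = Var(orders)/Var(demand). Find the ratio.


BW = 5300.1477 / 2243.1452 = 2.3628

2.3628


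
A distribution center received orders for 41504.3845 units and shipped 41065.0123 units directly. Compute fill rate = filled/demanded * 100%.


FR = 41065.0123 / 41504.3845 * 100 = 98.9414

98.9414%


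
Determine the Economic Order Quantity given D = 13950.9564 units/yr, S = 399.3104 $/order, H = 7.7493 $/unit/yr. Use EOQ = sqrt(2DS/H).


2*D*S = 2 * 13950.9564 * 399.3104 = 11141523.9609
2*D*S/H = 1437745.8559
EOQ = sqrt(1437745.8559) = 1199.0604

1199.0604 units


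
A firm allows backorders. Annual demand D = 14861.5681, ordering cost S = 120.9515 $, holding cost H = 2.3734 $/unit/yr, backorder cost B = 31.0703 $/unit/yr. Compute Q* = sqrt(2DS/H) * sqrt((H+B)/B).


sqrt(2DS/H) = 1230.7433
sqrt((H+B)/B) = 1.0375
Q* = 1230.7433 * 1.0375 = 1276.8854

1276.8854 units


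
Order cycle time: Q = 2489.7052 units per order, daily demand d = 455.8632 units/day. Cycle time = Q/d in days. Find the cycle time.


Cycle = 2489.7052 / 455.8632 = 5.4615

5.4615 days


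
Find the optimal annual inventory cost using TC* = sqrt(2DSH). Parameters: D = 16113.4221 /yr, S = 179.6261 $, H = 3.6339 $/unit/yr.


2*D*S*H = 21035856.1415
TC* = sqrt(21035856.1415) = 4586.4863

4586.4863 $/yr


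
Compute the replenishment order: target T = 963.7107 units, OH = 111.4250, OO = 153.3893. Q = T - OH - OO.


Inventory position = OH + OO = 111.4250 + 153.3893 = 264.8143
Q = 963.7107 - 264.8143 = 698.8964

698.8964 units


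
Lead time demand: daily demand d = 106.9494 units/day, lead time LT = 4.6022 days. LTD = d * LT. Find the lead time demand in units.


LTD = 106.9494 * 4.6022 = 492.2025

492.2025 units


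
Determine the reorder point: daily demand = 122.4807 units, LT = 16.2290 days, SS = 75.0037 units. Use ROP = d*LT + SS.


d*LT = 122.4807 * 16.2290 = 1987.7393
ROP = 1987.7393 + 75.0037 = 2062.7430

2062.7430 units


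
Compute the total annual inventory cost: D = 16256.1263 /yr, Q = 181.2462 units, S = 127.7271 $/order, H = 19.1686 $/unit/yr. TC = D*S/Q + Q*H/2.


Ordering cost = D*S/Q = 11455.9526
Holding cost = Q*H/2 = 1737.1180
TC = 11455.9526 + 1737.1180 = 13193.0705

13193.0705 $/yr
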